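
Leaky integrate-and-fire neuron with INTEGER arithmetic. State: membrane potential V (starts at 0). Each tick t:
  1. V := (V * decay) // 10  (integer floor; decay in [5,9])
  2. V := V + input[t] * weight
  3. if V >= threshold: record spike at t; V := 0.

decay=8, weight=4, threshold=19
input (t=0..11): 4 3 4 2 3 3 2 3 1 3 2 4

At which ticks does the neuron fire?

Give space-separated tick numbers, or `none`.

Answer: 1 3 5 9 11

Derivation:
t=0: input=4 -> V=16
t=1: input=3 -> V=0 FIRE
t=2: input=4 -> V=16
t=3: input=2 -> V=0 FIRE
t=4: input=3 -> V=12
t=5: input=3 -> V=0 FIRE
t=6: input=2 -> V=8
t=7: input=3 -> V=18
t=8: input=1 -> V=18
t=9: input=3 -> V=0 FIRE
t=10: input=2 -> V=8
t=11: input=4 -> V=0 FIRE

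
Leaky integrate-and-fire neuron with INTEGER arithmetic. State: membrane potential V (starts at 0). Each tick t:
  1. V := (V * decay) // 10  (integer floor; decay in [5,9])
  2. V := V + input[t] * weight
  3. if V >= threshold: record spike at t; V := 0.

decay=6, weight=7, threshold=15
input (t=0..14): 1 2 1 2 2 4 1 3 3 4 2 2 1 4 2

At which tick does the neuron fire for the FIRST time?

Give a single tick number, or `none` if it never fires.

Answer: 1

Derivation:
t=0: input=1 -> V=7
t=1: input=2 -> V=0 FIRE
t=2: input=1 -> V=7
t=3: input=2 -> V=0 FIRE
t=4: input=2 -> V=14
t=5: input=4 -> V=0 FIRE
t=6: input=1 -> V=7
t=7: input=3 -> V=0 FIRE
t=8: input=3 -> V=0 FIRE
t=9: input=4 -> V=0 FIRE
t=10: input=2 -> V=14
t=11: input=2 -> V=0 FIRE
t=12: input=1 -> V=7
t=13: input=4 -> V=0 FIRE
t=14: input=2 -> V=14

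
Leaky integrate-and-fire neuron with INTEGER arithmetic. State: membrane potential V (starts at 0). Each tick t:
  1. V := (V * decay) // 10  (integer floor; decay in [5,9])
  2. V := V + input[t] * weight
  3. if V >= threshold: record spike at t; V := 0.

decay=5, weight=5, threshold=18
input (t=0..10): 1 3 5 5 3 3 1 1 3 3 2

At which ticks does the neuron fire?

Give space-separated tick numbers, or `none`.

Answer: 2 3 5 8

Derivation:
t=0: input=1 -> V=5
t=1: input=3 -> V=17
t=2: input=5 -> V=0 FIRE
t=3: input=5 -> V=0 FIRE
t=4: input=3 -> V=15
t=5: input=3 -> V=0 FIRE
t=6: input=1 -> V=5
t=7: input=1 -> V=7
t=8: input=3 -> V=0 FIRE
t=9: input=3 -> V=15
t=10: input=2 -> V=17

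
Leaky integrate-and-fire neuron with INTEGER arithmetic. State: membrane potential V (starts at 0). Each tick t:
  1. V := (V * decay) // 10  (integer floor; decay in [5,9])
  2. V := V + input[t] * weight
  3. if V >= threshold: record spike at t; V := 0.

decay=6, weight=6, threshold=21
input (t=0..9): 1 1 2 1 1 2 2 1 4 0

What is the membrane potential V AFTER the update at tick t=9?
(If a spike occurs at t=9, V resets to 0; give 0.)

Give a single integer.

t=0: input=1 -> V=6
t=1: input=1 -> V=9
t=2: input=2 -> V=17
t=3: input=1 -> V=16
t=4: input=1 -> V=15
t=5: input=2 -> V=0 FIRE
t=6: input=2 -> V=12
t=7: input=1 -> V=13
t=8: input=4 -> V=0 FIRE
t=9: input=0 -> V=0

Answer: 0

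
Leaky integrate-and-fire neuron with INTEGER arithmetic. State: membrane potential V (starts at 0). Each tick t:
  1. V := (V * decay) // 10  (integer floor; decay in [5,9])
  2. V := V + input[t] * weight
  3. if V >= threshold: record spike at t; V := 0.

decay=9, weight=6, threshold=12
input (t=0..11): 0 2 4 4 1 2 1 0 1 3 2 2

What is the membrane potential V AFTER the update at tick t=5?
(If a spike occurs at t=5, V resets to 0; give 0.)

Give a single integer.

Answer: 0

Derivation:
t=0: input=0 -> V=0
t=1: input=2 -> V=0 FIRE
t=2: input=4 -> V=0 FIRE
t=3: input=4 -> V=0 FIRE
t=4: input=1 -> V=6
t=5: input=2 -> V=0 FIRE
t=6: input=1 -> V=6
t=7: input=0 -> V=5
t=8: input=1 -> V=10
t=9: input=3 -> V=0 FIRE
t=10: input=2 -> V=0 FIRE
t=11: input=2 -> V=0 FIRE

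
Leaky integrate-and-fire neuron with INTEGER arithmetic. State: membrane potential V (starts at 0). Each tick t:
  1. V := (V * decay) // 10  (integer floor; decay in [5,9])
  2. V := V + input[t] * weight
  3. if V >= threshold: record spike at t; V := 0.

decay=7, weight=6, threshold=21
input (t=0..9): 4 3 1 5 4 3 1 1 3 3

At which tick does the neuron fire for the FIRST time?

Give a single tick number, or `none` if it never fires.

t=0: input=4 -> V=0 FIRE
t=1: input=3 -> V=18
t=2: input=1 -> V=18
t=3: input=5 -> V=0 FIRE
t=4: input=4 -> V=0 FIRE
t=5: input=3 -> V=18
t=6: input=1 -> V=18
t=7: input=1 -> V=18
t=8: input=3 -> V=0 FIRE
t=9: input=3 -> V=18

Answer: 0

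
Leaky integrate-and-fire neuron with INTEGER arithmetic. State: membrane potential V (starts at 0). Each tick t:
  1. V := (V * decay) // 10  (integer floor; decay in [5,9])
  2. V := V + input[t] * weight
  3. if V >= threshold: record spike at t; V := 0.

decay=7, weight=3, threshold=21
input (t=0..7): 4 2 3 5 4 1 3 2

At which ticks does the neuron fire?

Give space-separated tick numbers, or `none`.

t=0: input=4 -> V=12
t=1: input=2 -> V=14
t=2: input=3 -> V=18
t=3: input=5 -> V=0 FIRE
t=4: input=4 -> V=12
t=5: input=1 -> V=11
t=6: input=3 -> V=16
t=7: input=2 -> V=17

Answer: 3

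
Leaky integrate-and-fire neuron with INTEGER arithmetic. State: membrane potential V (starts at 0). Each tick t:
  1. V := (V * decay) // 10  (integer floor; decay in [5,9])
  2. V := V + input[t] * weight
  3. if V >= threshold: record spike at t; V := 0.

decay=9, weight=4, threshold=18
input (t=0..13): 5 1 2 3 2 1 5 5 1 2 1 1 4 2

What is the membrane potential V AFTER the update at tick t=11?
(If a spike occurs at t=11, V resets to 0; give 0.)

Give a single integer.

t=0: input=5 -> V=0 FIRE
t=1: input=1 -> V=4
t=2: input=2 -> V=11
t=3: input=3 -> V=0 FIRE
t=4: input=2 -> V=8
t=5: input=1 -> V=11
t=6: input=5 -> V=0 FIRE
t=7: input=5 -> V=0 FIRE
t=8: input=1 -> V=4
t=9: input=2 -> V=11
t=10: input=1 -> V=13
t=11: input=1 -> V=15
t=12: input=4 -> V=0 FIRE
t=13: input=2 -> V=8

Answer: 15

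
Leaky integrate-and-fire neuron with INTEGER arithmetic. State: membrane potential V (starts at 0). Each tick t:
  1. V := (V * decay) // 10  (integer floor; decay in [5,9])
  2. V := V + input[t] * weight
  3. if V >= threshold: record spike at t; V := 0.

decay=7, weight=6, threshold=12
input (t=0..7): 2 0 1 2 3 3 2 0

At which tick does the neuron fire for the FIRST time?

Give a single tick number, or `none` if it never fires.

t=0: input=2 -> V=0 FIRE
t=1: input=0 -> V=0
t=2: input=1 -> V=6
t=3: input=2 -> V=0 FIRE
t=4: input=3 -> V=0 FIRE
t=5: input=3 -> V=0 FIRE
t=6: input=2 -> V=0 FIRE
t=7: input=0 -> V=0

Answer: 0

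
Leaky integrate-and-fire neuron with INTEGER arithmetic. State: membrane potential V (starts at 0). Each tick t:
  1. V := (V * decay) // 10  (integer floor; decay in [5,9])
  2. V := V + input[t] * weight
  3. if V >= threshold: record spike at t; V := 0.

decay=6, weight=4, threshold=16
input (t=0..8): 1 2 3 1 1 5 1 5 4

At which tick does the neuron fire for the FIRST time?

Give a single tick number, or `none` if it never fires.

Answer: 2

Derivation:
t=0: input=1 -> V=4
t=1: input=2 -> V=10
t=2: input=3 -> V=0 FIRE
t=3: input=1 -> V=4
t=4: input=1 -> V=6
t=5: input=5 -> V=0 FIRE
t=6: input=1 -> V=4
t=7: input=5 -> V=0 FIRE
t=8: input=4 -> V=0 FIRE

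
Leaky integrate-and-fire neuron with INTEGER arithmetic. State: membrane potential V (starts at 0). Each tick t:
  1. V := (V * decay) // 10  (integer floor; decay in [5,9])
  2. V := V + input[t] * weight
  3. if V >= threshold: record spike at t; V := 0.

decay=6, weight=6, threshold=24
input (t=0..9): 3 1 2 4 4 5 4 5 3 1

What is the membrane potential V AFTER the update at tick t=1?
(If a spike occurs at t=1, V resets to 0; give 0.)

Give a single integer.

t=0: input=3 -> V=18
t=1: input=1 -> V=16
t=2: input=2 -> V=21
t=3: input=4 -> V=0 FIRE
t=4: input=4 -> V=0 FIRE
t=5: input=5 -> V=0 FIRE
t=6: input=4 -> V=0 FIRE
t=7: input=5 -> V=0 FIRE
t=8: input=3 -> V=18
t=9: input=1 -> V=16

Answer: 16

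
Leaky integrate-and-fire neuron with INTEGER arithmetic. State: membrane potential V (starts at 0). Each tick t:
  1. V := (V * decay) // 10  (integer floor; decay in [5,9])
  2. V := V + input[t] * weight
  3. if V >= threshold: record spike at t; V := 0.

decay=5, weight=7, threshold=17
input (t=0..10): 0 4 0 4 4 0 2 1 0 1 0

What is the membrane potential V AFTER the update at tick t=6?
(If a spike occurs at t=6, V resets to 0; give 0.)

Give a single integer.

Answer: 14

Derivation:
t=0: input=0 -> V=0
t=1: input=4 -> V=0 FIRE
t=2: input=0 -> V=0
t=3: input=4 -> V=0 FIRE
t=4: input=4 -> V=0 FIRE
t=5: input=0 -> V=0
t=6: input=2 -> V=14
t=7: input=1 -> V=14
t=8: input=0 -> V=7
t=9: input=1 -> V=10
t=10: input=0 -> V=5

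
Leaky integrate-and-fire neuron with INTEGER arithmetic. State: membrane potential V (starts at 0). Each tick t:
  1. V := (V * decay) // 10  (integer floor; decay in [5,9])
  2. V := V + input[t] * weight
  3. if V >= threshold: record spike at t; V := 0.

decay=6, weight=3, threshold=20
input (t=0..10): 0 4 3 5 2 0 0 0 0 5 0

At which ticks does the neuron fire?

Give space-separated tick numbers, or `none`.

t=0: input=0 -> V=0
t=1: input=4 -> V=12
t=2: input=3 -> V=16
t=3: input=5 -> V=0 FIRE
t=4: input=2 -> V=6
t=5: input=0 -> V=3
t=6: input=0 -> V=1
t=7: input=0 -> V=0
t=8: input=0 -> V=0
t=9: input=5 -> V=15
t=10: input=0 -> V=9

Answer: 3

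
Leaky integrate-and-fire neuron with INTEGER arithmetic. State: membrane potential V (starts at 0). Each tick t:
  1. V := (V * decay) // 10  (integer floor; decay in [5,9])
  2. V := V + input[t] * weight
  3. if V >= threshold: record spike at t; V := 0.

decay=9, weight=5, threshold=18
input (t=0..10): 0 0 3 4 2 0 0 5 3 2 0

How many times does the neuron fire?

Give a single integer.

Answer: 3

Derivation:
t=0: input=0 -> V=0
t=1: input=0 -> V=0
t=2: input=3 -> V=15
t=3: input=4 -> V=0 FIRE
t=4: input=2 -> V=10
t=5: input=0 -> V=9
t=6: input=0 -> V=8
t=7: input=5 -> V=0 FIRE
t=8: input=3 -> V=15
t=9: input=2 -> V=0 FIRE
t=10: input=0 -> V=0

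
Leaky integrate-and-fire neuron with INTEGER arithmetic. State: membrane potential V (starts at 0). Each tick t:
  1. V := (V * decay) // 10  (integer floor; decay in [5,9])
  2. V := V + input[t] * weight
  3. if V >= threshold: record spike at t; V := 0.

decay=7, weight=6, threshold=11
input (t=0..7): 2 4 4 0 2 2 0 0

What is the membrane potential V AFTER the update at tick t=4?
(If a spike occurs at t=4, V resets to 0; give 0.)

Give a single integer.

Answer: 0

Derivation:
t=0: input=2 -> V=0 FIRE
t=1: input=4 -> V=0 FIRE
t=2: input=4 -> V=0 FIRE
t=3: input=0 -> V=0
t=4: input=2 -> V=0 FIRE
t=5: input=2 -> V=0 FIRE
t=6: input=0 -> V=0
t=7: input=0 -> V=0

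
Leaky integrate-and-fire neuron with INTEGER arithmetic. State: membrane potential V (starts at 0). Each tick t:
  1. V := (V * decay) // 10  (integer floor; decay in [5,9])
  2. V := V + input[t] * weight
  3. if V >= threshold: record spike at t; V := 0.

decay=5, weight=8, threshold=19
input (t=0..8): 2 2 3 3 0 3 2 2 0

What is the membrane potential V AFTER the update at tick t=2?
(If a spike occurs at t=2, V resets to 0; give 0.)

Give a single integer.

Answer: 0

Derivation:
t=0: input=2 -> V=16
t=1: input=2 -> V=0 FIRE
t=2: input=3 -> V=0 FIRE
t=3: input=3 -> V=0 FIRE
t=4: input=0 -> V=0
t=5: input=3 -> V=0 FIRE
t=6: input=2 -> V=16
t=7: input=2 -> V=0 FIRE
t=8: input=0 -> V=0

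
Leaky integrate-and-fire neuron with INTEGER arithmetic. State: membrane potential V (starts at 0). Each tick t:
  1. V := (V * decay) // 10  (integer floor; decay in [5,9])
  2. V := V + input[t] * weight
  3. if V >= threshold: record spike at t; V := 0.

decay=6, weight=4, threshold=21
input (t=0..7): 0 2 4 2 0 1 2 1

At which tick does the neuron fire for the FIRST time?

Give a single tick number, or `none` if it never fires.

Answer: none

Derivation:
t=0: input=0 -> V=0
t=1: input=2 -> V=8
t=2: input=4 -> V=20
t=3: input=2 -> V=20
t=4: input=0 -> V=12
t=5: input=1 -> V=11
t=6: input=2 -> V=14
t=7: input=1 -> V=12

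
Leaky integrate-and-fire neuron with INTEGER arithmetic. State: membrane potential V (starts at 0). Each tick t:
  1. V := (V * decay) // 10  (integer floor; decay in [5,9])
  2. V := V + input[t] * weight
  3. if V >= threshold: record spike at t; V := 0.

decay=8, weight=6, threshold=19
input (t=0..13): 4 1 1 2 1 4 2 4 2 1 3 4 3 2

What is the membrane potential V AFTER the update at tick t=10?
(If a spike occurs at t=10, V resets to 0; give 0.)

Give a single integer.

Answer: 0

Derivation:
t=0: input=4 -> V=0 FIRE
t=1: input=1 -> V=6
t=2: input=1 -> V=10
t=3: input=2 -> V=0 FIRE
t=4: input=1 -> V=6
t=5: input=4 -> V=0 FIRE
t=6: input=2 -> V=12
t=7: input=4 -> V=0 FIRE
t=8: input=2 -> V=12
t=9: input=1 -> V=15
t=10: input=3 -> V=0 FIRE
t=11: input=4 -> V=0 FIRE
t=12: input=3 -> V=18
t=13: input=2 -> V=0 FIRE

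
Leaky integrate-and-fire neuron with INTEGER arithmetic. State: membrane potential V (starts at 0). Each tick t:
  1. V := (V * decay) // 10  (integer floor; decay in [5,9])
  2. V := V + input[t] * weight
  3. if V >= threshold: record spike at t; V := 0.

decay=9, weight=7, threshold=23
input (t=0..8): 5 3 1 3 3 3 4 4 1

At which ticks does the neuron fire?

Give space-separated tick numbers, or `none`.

t=0: input=5 -> V=0 FIRE
t=1: input=3 -> V=21
t=2: input=1 -> V=0 FIRE
t=3: input=3 -> V=21
t=4: input=3 -> V=0 FIRE
t=5: input=3 -> V=21
t=6: input=4 -> V=0 FIRE
t=7: input=4 -> V=0 FIRE
t=8: input=1 -> V=7

Answer: 0 2 4 6 7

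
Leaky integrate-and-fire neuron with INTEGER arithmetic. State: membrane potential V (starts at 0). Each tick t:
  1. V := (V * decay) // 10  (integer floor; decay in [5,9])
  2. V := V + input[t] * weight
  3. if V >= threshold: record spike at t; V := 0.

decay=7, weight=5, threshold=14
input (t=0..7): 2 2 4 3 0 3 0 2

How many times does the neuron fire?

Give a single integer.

t=0: input=2 -> V=10
t=1: input=2 -> V=0 FIRE
t=2: input=4 -> V=0 FIRE
t=3: input=3 -> V=0 FIRE
t=4: input=0 -> V=0
t=5: input=3 -> V=0 FIRE
t=6: input=0 -> V=0
t=7: input=2 -> V=10

Answer: 4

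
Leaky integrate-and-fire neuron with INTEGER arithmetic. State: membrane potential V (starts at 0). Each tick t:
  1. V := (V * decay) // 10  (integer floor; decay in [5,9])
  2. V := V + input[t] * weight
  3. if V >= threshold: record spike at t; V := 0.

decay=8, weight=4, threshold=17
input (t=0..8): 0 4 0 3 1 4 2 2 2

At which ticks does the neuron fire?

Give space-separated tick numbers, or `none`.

t=0: input=0 -> V=0
t=1: input=4 -> V=16
t=2: input=0 -> V=12
t=3: input=3 -> V=0 FIRE
t=4: input=1 -> V=4
t=5: input=4 -> V=0 FIRE
t=6: input=2 -> V=8
t=7: input=2 -> V=14
t=8: input=2 -> V=0 FIRE

Answer: 3 5 8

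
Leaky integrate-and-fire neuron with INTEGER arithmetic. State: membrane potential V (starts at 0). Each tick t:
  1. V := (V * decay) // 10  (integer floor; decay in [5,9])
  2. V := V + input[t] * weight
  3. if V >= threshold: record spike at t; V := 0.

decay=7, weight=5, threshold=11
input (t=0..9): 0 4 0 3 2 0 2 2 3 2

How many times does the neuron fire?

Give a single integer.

t=0: input=0 -> V=0
t=1: input=4 -> V=0 FIRE
t=2: input=0 -> V=0
t=3: input=3 -> V=0 FIRE
t=4: input=2 -> V=10
t=5: input=0 -> V=7
t=6: input=2 -> V=0 FIRE
t=7: input=2 -> V=10
t=8: input=3 -> V=0 FIRE
t=9: input=2 -> V=10

Answer: 4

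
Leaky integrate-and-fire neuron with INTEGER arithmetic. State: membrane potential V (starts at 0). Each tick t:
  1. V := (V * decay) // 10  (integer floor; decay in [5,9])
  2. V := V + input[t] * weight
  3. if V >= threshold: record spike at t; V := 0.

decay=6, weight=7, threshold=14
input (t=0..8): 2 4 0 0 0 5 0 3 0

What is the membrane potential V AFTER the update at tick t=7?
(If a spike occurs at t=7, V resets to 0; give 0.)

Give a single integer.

t=0: input=2 -> V=0 FIRE
t=1: input=4 -> V=0 FIRE
t=2: input=0 -> V=0
t=3: input=0 -> V=0
t=4: input=0 -> V=0
t=5: input=5 -> V=0 FIRE
t=6: input=0 -> V=0
t=7: input=3 -> V=0 FIRE
t=8: input=0 -> V=0

Answer: 0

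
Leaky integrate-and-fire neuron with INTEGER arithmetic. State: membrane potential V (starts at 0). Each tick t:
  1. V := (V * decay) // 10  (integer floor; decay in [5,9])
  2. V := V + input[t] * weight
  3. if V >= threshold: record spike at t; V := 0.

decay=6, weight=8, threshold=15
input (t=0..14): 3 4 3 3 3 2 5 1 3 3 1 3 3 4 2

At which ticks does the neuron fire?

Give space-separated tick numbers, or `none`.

t=0: input=3 -> V=0 FIRE
t=1: input=4 -> V=0 FIRE
t=2: input=3 -> V=0 FIRE
t=3: input=3 -> V=0 FIRE
t=4: input=3 -> V=0 FIRE
t=5: input=2 -> V=0 FIRE
t=6: input=5 -> V=0 FIRE
t=7: input=1 -> V=8
t=8: input=3 -> V=0 FIRE
t=9: input=3 -> V=0 FIRE
t=10: input=1 -> V=8
t=11: input=3 -> V=0 FIRE
t=12: input=3 -> V=0 FIRE
t=13: input=4 -> V=0 FIRE
t=14: input=2 -> V=0 FIRE

Answer: 0 1 2 3 4 5 6 8 9 11 12 13 14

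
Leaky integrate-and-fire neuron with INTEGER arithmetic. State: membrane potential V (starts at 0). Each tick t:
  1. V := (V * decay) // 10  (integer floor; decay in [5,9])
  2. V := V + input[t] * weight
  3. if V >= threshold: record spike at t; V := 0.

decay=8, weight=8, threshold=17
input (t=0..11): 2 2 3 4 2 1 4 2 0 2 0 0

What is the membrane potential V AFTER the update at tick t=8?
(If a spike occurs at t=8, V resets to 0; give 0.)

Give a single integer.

t=0: input=2 -> V=16
t=1: input=2 -> V=0 FIRE
t=2: input=3 -> V=0 FIRE
t=3: input=4 -> V=0 FIRE
t=4: input=2 -> V=16
t=5: input=1 -> V=0 FIRE
t=6: input=4 -> V=0 FIRE
t=7: input=2 -> V=16
t=8: input=0 -> V=12
t=9: input=2 -> V=0 FIRE
t=10: input=0 -> V=0
t=11: input=0 -> V=0

Answer: 12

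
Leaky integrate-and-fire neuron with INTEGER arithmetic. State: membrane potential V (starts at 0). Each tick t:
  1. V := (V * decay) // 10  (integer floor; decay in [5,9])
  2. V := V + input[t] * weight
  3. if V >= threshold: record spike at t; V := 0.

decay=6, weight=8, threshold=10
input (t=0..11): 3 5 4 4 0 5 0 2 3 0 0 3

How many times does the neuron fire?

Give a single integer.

Answer: 8

Derivation:
t=0: input=3 -> V=0 FIRE
t=1: input=5 -> V=0 FIRE
t=2: input=4 -> V=0 FIRE
t=3: input=4 -> V=0 FIRE
t=4: input=0 -> V=0
t=5: input=5 -> V=0 FIRE
t=6: input=0 -> V=0
t=7: input=2 -> V=0 FIRE
t=8: input=3 -> V=0 FIRE
t=9: input=0 -> V=0
t=10: input=0 -> V=0
t=11: input=3 -> V=0 FIRE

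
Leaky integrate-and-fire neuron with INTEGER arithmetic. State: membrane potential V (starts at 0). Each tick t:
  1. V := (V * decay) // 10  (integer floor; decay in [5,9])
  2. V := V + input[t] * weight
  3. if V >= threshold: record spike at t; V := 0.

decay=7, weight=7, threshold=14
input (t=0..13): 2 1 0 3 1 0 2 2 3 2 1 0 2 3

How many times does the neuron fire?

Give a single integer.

t=0: input=2 -> V=0 FIRE
t=1: input=1 -> V=7
t=2: input=0 -> V=4
t=3: input=3 -> V=0 FIRE
t=4: input=1 -> V=7
t=5: input=0 -> V=4
t=6: input=2 -> V=0 FIRE
t=7: input=2 -> V=0 FIRE
t=8: input=3 -> V=0 FIRE
t=9: input=2 -> V=0 FIRE
t=10: input=1 -> V=7
t=11: input=0 -> V=4
t=12: input=2 -> V=0 FIRE
t=13: input=3 -> V=0 FIRE

Answer: 8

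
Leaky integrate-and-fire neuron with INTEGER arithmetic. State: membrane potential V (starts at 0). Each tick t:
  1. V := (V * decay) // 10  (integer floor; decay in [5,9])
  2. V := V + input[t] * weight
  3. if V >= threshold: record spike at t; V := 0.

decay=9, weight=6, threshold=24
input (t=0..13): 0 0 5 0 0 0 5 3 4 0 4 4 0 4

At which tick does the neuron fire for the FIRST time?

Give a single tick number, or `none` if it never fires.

t=0: input=0 -> V=0
t=1: input=0 -> V=0
t=2: input=5 -> V=0 FIRE
t=3: input=0 -> V=0
t=4: input=0 -> V=0
t=5: input=0 -> V=0
t=6: input=5 -> V=0 FIRE
t=7: input=3 -> V=18
t=8: input=4 -> V=0 FIRE
t=9: input=0 -> V=0
t=10: input=4 -> V=0 FIRE
t=11: input=4 -> V=0 FIRE
t=12: input=0 -> V=0
t=13: input=4 -> V=0 FIRE

Answer: 2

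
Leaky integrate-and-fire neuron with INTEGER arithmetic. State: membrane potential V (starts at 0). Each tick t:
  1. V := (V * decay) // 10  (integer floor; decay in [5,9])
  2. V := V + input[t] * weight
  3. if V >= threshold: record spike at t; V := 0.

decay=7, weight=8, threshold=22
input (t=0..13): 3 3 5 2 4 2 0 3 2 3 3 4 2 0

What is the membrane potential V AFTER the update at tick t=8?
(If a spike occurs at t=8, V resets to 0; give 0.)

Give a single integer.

Answer: 16

Derivation:
t=0: input=3 -> V=0 FIRE
t=1: input=3 -> V=0 FIRE
t=2: input=5 -> V=0 FIRE
t=3: input=2 -> V=16
t=4: input=4 -> V=0 FIRE
t=5: input=2 -> V=16
t=6: input=0 -> V=11
t=7: input=3 -> V=0 FIRE
t=8: input=2 -> V=16
t=9: input=3 -> V=0 FIRE
t=10: input=3 -> V=0 FIRE
t=11: input=4 -> V=0 FIRE
t=12: input=2 -> V=16
t=13: input=0 -> V=11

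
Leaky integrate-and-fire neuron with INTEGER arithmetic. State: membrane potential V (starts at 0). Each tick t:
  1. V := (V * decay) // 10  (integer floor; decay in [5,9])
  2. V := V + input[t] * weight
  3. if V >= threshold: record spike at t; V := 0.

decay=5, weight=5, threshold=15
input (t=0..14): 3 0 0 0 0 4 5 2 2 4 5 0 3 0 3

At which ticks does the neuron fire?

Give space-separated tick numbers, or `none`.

t=0: input=3 -> V=0 FIRE
t=1: input=0 -> V=0
t=2: input=0 -> V=0
t=3: input=0 -> V=0
t=4: input=0 -> V=0
t=5: input=4 -> V=0 FIRE
t=6: input=5 -> V=0 FIRE
t=7: input=2 -> V=10
t=8: input=2 -> V=0 FIRE
t=9: input=4 -> V=0 FIRE
t=10: input=5 -> V=0 FIRE
t=11: input=0 -> V=0
t=12: input=3 -> V=0 FIRE
t=13: input=0 -> V=0
t=14: input=3 -> V=0 FIRE

Answer: 0 5 6 8 9 10 12 14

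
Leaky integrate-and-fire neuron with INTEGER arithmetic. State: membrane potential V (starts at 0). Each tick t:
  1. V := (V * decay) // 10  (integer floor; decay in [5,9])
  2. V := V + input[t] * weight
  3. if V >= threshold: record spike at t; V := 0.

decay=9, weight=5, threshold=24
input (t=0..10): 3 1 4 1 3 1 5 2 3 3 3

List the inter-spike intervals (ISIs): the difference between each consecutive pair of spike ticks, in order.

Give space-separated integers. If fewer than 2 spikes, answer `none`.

Answer: 4 2 2

Derivation:
t=0: input=3 -> V=15
t=1: input=1 -> V=18
t=2: input=4 -> V=0 FIRE
t=3: input=1 -> V=5
t=4: input=3 -> V=19
t=5: input=1 -> V=22
t=6: input=5 -> V=0 FIRE
t=7: input=2 -> V=10
t=8: input=3 -> V=0 FIRE
t=9: input=3 -> V=15
t=10: input=3 -> V=0 FIRE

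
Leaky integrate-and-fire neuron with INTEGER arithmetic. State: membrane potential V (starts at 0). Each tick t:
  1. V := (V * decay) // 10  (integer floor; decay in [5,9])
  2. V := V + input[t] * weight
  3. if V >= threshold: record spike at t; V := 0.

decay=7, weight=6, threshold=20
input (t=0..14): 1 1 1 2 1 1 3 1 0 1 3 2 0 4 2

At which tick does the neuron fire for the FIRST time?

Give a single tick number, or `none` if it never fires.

Answer: 3

Derivation:
t=0: input=1 -> V=6
t=1: input=1 -> V=10
t=2: input=1 -> V=13
t=3: input=2 -> V=0 FIRE
t=4: input=1 -> V=6
t=5: input=1 -> V=10
t=6: input=3 -> V=0 FIRE
t=7: input=1 -> V=6
t=8: input=0 -> V=4
t=9: input=1 -> V=8
t=10: input=3 -> V=0 FIRE
t=11: input=2 -> V=12
t=12: input=0 -> V=8
t=13: input=4 -> V=0 FIRE
t=14: input=2 -> V=12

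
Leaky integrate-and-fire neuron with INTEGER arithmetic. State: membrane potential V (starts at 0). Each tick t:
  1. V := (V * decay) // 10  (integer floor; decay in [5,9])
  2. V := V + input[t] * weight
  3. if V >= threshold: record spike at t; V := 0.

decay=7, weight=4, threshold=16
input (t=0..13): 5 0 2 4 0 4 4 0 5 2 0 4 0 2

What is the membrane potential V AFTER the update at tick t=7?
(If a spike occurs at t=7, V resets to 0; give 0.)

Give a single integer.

t=0: input=5 -> V=0 FIRE
t=1: input=0 -> V=0
t=2: input=2 -> V=8
t=3: input=4 -> V=0 FIRE
t=4: input=0 -> V=0
t=5: input=4 -> V=0 FIRE
t=6: input=4 -> V=0 FIRE
t=7: input=0 -> V=0
t=8: input=5 -> V=0 FIRE
t=9: input=2 -> V=8
t=10: input=0 -> V=5
t=11: input=4 -> V=0 FIRE
t=12: input=0 -> V=0
t=13: input=2 -> V=8

Answer: 0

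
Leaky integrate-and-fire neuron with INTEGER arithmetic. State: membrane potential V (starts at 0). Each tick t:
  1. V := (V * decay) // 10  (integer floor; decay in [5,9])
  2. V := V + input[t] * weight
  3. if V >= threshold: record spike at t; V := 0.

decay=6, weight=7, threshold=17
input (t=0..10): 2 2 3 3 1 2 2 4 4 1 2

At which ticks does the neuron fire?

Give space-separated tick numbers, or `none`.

t=0: input=2 -> V=14
t=1: input=2 -> V=0 FIRE
t=2: input=3 -> V=0 FIRE
t=3: input=3 -> V=0 FIRE
t=4: input=1 -> V=7
t=5: input=2 -> V=0 FIRE
t=6: input=2 -> V=14
t=7: input=4 -> V=0 FIRE
t=8: input=4 -> V=0 FIRE
t=9: input=1 -> V=7
t=10: input=2 -> V=0 FIRE

Answer: 1 2 3 5 7 8 10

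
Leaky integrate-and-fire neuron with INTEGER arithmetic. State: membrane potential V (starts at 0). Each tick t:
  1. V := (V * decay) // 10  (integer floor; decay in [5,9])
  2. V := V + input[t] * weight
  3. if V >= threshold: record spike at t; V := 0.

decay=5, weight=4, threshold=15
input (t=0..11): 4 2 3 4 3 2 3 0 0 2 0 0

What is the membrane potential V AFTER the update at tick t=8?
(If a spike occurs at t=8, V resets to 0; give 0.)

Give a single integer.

Answer: 0

Derivation:
t=0: input=4 -> V=0 FIRE
t=1: input=2 -> V=8
t=2: input=3 -> V=0 FIRE
t=3: input=4 -> V=0 FIRE
t=4: input=3 -> V=12
t=5: input=2 -> V=14
t=6: input=3 -> V=0 FIRE
t=7: input=0 -> V=0
t=8: input=0 -> V=0
t=9: input=2 -> V=8
t=10: input=0 -> V=4
t=11: input=0 -> V=2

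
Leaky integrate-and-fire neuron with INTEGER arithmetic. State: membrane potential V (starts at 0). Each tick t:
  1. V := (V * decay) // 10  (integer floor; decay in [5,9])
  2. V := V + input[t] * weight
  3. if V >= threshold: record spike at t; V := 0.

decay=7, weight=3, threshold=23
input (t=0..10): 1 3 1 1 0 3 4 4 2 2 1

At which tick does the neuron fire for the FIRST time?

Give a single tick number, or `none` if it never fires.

Answer: 7

Derivation:
t=0: input=1 -> V=3
t=1: input=3 -> V=11
t=2: input=1 -> V=10
t=3: input=1 -> V=10
t=4: input=0 -> V=7
t=5: input=3 -> V=13
t=6: input=4 -> V=21
t=7: input=4 -> V=0 FIRE
t=8: input=2 -> V=6
t=9: input=2 -> V=10
t=10: input=1 -> V=10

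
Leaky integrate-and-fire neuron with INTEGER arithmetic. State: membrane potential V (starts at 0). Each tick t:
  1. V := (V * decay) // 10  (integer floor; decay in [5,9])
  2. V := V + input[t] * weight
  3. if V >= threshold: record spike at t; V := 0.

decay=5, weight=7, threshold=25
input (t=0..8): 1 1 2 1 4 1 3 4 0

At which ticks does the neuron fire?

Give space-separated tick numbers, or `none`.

t=0: input=1 -> V=7
t=1: input=1 -> V=10
t=2: input=2 -> V=19
t=3: input=1 -> V=16
t=4: input=4 -> V=0 FIRE
t=5: input=1 -> V=7
t=6: input=3 -> V=24
t=7: input=4 -> V=0 FIRE
t=8: input=0 -> V=0

Answer: 4 7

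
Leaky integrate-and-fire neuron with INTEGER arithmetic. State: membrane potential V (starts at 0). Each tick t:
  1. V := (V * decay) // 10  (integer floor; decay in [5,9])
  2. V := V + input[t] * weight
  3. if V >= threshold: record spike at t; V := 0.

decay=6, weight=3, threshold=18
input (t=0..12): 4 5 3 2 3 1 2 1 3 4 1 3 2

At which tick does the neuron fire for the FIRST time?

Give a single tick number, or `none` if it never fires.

Answer: 1

Derivation:
t=0: input=4 -> V=12
t=1: input=5 -> V=0 FIRE
t=2: input=3 -> V=9
t=3: input=2 -> V=11
t=4: input=3 -> V=15
t=5: input=1 -> V=12
t=6: input=2 -> V=13
t=7: input=1 -> V=10
t=8: input=3 -> V=15
t=9: input=4 -> V=0 FIRE
t=10: input=1 -> V=3
t=11: input=3 -> V=10
t=12: input=2 -> V=12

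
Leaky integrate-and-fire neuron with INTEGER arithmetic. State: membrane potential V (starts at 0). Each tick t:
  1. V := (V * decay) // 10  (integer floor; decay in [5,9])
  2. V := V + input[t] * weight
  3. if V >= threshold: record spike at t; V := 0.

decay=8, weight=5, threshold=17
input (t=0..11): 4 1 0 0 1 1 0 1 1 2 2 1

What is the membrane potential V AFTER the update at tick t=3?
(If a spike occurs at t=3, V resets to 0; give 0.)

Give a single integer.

Answer: 3

Derivation:
t=0: input=4 -> V=0 FIRE
t=1: input=1 -> V=5
t=2: input=0 -> V=4
t=3: input=0 -> V=3
t=4: input=1 -> V=7
t=5: input=1 -> V=10
t=6: input=0 -> V=8
t=7: input=1 -> V=11
t=8: input=1 -> V=13
t=9: input=2 -> V=0 FIRE
t=10: input=2 -> V=10
t=11: input=1 -> V=13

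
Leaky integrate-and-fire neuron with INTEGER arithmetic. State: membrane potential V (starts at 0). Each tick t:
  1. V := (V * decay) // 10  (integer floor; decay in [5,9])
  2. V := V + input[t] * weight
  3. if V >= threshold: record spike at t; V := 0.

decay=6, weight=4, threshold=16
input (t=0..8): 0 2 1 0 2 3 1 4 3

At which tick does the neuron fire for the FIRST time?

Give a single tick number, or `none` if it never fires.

t=0: input=0 -> V=0
t=1: input=2 -> V=8
t=2: input=1 -> V=8
t=3: input=0 -> V=4
t=4: input=2 -> V=10
t=5: input=3 -> V=0 FIRE
t=6: input=1 -> V=4
t=7: input=4 -> V=0 FIRE
t=8: input=3 -> V=12

Answer: 5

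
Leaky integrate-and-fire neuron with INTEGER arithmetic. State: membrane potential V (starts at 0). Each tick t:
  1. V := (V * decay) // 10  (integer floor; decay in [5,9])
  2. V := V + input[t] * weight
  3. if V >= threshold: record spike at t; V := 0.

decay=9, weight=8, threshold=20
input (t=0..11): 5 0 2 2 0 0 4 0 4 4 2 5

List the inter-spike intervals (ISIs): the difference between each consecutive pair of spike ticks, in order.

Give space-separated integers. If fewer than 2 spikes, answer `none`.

Answer: 3 3 2 1 2

Derivation:
t=0: input=5 -> V=0 FIRE
t=1: input=0 -> V=0
t=2: input=2 -> V=16
t=3: input=2 -> V=0 FIRE
t=4: input=0 -> V=0
t=5: input=0 -> V=0
t=6: input=4 -> V=0 FIRE
t=7: input=0 -> V=0
t=8: input=4 -> V=0 FIRE
t=9: input=4 -> V=0 FIRE
t=10: input=2 -> V=16
t=11: input=5 -> V=0 FIRE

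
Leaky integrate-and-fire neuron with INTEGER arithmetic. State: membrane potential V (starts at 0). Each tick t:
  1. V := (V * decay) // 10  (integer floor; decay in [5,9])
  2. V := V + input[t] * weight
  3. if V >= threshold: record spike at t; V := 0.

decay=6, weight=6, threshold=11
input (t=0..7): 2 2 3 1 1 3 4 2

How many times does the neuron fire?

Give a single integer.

t=0: input=2 -> V=0 FIRE
t=1: input=2 -> V=0 FIRE
t=2: input=3 -> V=0 FIRE
t=3: input=1 -> V=6
t=4: input=1 -> V=9
t=5: input=3 -> V=0 FIRE
t=6: input=4 -> V=0 FIRE
t=7: input=2 -> V=0 FIRE

Answer: 6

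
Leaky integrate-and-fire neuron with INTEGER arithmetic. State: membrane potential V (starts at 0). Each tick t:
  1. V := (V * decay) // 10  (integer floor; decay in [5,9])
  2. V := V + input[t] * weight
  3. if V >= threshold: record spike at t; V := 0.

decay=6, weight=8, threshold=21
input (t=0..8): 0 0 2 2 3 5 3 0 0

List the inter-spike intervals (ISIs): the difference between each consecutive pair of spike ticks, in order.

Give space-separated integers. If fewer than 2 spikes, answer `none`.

t=0: input=0 -> V=0
t=1: input=0 -> V=0
t=2: input=2 -> V=16
t=3: input=2 -> V=0 FIRE
t=4: input=3 -> V=0 FIRE
t=5: input=5 -> V=0 FIRE
t=6: input=3 -> V=0 FIRE
t=7: input=0 -> V=0
t=8: input=0 -> V=0

Answer: 1 1 1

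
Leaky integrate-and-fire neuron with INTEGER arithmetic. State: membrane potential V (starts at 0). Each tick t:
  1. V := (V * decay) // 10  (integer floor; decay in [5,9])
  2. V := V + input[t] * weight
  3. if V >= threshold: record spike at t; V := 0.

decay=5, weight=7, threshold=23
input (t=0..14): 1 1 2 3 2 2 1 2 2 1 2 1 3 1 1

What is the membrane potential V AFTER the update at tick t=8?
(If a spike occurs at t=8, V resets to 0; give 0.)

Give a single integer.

t=0: input=1 -> V=7
t=1: input=1 -> V=10
t=2: input=2 -> V=19
t=3: input=3 -> V=0 FIRE
t=4: input=2 -> V=14
t=5: input=2 -> V=21
t=6: input=1 -> V=17
t=7: input=2 -> V=22
t=8: input=2 -> V=0 FIRE
t=9: input=1 -> V=7
t=10: input=2 -> V=17
t=11: input=1 -> V=15
t=12: input=3 -> V=0 FIRE
t=13: input=1 -> V=7
t=14: input=1 -> V=10

Answer: 0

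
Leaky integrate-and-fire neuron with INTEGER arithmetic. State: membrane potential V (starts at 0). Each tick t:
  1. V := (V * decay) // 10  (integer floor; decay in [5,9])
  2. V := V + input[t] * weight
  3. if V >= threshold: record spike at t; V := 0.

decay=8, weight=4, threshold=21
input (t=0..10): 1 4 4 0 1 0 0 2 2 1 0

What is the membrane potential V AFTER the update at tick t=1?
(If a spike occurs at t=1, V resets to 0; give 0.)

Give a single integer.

t=0: input=1 -> V=4
t=1: input=4 -> V=19
t=2: input=4 -> V=0 FIRE
t=3: input=0 -> V=0
t=4: input=1 -> V=4
t=5: input=0 -> V=3
t=6: input=0 -> V=2
t=7: input=2 -> V=9
t=8: input=2 -> V=15
t=9: input=1 -> V=16
t=10: input=0 -> V=12

Answer: 19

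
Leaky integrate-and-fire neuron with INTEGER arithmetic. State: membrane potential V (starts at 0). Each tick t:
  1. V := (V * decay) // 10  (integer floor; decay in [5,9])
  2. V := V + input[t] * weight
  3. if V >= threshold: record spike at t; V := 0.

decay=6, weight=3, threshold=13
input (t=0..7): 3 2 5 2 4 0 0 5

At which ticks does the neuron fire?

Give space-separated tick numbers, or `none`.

Answer: 2 4 7

Derivation:
t=0: input=3 -> V=9
t=1: input=2 -> V=11
t=2: input=5 -> V=0 FIRE
t=3: input=2 -> V=6
t=4: input=4 -> V=0 FIRE
t=5: input=0 -> V=0
t=6: input=0 -> V=0
t=7: input=5 -> V=0 FIRE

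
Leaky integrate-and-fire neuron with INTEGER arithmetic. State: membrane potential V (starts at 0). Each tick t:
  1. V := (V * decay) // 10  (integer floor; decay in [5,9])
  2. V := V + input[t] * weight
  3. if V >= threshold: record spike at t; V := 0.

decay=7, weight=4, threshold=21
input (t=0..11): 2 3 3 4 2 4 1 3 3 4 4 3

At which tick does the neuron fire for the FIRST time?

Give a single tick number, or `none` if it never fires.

t=0: input=2 -> V=8
t=1: input=3 -> V=17
t=2: input=3 -> V=0 FIRE
t=3: input=4 -> V=16
t=4: input=2 -> V=19
t=5: input=4 -> V=0 FIRE
t=6: input=1 -> V=4
t=7: input=3 -> V=14
t=8: input=3 -> V=0 FIRE
t=9: input=4 -> V=16
t=10: input=4 -> V=0 FIRE
t=11: input=3 -> V=12

Answer: 2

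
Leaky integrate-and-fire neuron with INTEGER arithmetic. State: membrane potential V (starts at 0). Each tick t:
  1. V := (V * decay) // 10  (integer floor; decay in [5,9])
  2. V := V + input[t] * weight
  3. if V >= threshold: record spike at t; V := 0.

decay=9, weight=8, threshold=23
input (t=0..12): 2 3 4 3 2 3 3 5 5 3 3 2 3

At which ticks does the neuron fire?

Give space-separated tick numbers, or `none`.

Answer: 1 2 3 5 6 7 8 9 10 12

Derivation:
t=0: input=2 -> V=16
t=1: input=3 -> V=0 FIRE
t=2: input=4 -> V=0 FIRE
t=3: input=3 -> V=0 FIRE
t=4: input=2 -> V=16
t=5: input=3 -> V=0 FIRE
t=6: input=3 -> V=0 FIRE
t=7: input=5 -> V=0 FIRE
t=8: input=5 -> V=0 FIRE
t=9: input=3 -> V=0 FIRE
t=10: input=3 -> V=0 FIRE
t=11: input=2 -> V=16
t=12: input=3 -> V=0 FIRE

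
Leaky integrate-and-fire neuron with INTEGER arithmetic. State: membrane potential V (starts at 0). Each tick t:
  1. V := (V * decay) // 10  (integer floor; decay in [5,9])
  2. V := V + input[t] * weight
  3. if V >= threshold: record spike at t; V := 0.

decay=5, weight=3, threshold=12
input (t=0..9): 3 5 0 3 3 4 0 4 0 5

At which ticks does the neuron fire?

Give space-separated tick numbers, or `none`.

t=0: input=3 -> V=9
t=1: input=5 -> V=0 FIRE
t=2: input=0 -> V=0
t=3: input=3 -> V=9
t=4: input=3 -> V=0 FIRE
t=5: input=4 -> V=0 FIRE
t=6: input=0 -> V=0
t=7: input=4 -> V=0 FIRE
t=8: input=0 -> V=0
t=9: input=5 -> V=0 FIRE

Answer: 1 4 5 7 9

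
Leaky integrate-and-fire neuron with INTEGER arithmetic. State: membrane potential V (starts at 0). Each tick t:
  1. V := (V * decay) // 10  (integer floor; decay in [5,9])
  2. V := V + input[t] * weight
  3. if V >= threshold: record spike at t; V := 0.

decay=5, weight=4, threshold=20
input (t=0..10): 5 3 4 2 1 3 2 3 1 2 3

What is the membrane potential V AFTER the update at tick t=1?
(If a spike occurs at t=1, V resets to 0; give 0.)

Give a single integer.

t=0: input=5 -> V=0 FIRE
t=1: input=3 -> V=12
t=2: input=4 -> V=0 FIRE
t=3: input=2 -> V=8
t=4: input=1 -> V=8
t=5: input=3 -> V=16
t=6: input=2 -> V=16
t=7: input=3 -> V=0 FIRE
t=8: input=1 -> V=4
t=9: input=2 -> V=10
t=10: input=3 -> V=17

Answer: 12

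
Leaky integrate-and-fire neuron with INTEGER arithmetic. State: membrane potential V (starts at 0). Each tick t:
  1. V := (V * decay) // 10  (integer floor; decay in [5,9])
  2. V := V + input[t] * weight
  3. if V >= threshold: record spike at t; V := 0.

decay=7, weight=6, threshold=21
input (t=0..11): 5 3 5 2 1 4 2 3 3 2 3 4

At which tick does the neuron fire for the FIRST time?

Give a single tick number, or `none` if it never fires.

Answer: 0

Derivation:
t=0: input=5 -> V=0 FIRE
t=1: input=3 -> V=18
t=2: input=5 -> V=0 FIRE
t=3: input=2 -> V=12
t=4: input=1 -> V=14
t=5: input=4 -> V=0 FIRE
t=6: input=2 -> V=12
t=7: input=3 -> V=0 FIRE
t=8: input=3 -> V=18
t=9: input=2 -> V=0 FIRE
t=10: input=3 -> V=18
t=11: input=4 -> V=0 FIRE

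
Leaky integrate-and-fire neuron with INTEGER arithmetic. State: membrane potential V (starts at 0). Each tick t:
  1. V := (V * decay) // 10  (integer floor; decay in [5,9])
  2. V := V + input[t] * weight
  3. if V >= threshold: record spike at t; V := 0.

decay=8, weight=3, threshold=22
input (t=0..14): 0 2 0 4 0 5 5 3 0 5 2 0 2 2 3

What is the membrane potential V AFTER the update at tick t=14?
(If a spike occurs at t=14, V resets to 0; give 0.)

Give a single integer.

t=0: input=0 -> V=0
t=1: input=2 -> V=6
t=2: input=0 -> V=4
t=3: input=4 -> V=15
t=4: input=0 -> V=12
t=5: input=5 -> V=0 FIRE
t=6: input=5 -> V=15
t=7: input=3 -> V=21
t=8: input=0 -> V=16
t=9: input=5 -> V=0 FIRE
t=10: input=2 -> V=6
t=11: input=0 -> V=4
t=12: input=2 -> V=9
t=13: input=2 -> V=13
t=14: input=3 -> V=19

Answer: 19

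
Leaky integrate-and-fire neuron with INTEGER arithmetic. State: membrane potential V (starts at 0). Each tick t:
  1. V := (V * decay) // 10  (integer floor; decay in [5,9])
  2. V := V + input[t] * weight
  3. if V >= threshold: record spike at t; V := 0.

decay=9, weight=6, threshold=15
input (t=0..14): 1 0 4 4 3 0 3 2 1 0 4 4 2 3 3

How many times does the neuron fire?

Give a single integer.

t=0: input=1 -> V=6
t=1: input=0 -> V=5
t=2: input=4 -> V=0 FIRE
t=3: input=4 -> V=0 FIRE
t=4: input=3 -> V=0 FIRE
t=5: input=0 -> V=0
t=6: input=3 -> V=0 FIRE
t=7: input=2 -> V=12
t=8: input=1 -> V=0 FIRE
t=9: input=0 -> V=0
t=10: input=4 -> V=0 FIRE
t=11: input=4 -> V=0 FIRE
t=12: input=2 -> V=12
t=13: input=3 -> V=0 FIRE
t=14: input=3 -> V=0 FIRE

Answer: 9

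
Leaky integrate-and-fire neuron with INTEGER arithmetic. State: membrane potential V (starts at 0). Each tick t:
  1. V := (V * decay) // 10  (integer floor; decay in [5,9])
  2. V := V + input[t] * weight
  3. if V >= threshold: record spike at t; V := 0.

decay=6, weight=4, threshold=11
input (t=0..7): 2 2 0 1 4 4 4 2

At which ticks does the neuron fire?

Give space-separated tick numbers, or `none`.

t=0: input=2 -> V=8
t=1: input=2 -> V=0 FIRE
t=2: input=0 -> V=0
t=3: input=1 -> V=4
t=4: input=4 -> V=0 FIRE
t=5: input=4 -> V=0 FIRE
t=6: input=4 -> V=0 FIRE
t=7: input=2 -> V=8

Answer: 1 4 5 6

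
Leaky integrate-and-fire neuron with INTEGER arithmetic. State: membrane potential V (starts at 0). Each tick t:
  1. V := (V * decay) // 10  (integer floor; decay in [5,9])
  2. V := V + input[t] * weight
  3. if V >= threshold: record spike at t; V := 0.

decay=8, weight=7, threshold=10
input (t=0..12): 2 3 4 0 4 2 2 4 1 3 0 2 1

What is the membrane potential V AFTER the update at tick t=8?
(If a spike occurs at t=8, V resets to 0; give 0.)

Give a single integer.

Answer: 7

Derivation:
t=0: input=2 -> V=0 FIRE
t=1: input=3 -> V=0 FIRE
t=2: input=4 -> V=0 FIRE
t=3: input=0 -> V=0
t=4: input=4 -> V=0 FIRE
t=5: input=2 -> V=0 FIRE
t=6: input=2 -> V=0 FIRE
t=7: input=4 -> V=0 FIRE
t=8: input=1 -> V=7
t=9: input=3 -> V=0 FIRE
t=10: input=0 -> V=0
t=11: input=2 -> V=0 FIRE
t=12: input=1 -> V=7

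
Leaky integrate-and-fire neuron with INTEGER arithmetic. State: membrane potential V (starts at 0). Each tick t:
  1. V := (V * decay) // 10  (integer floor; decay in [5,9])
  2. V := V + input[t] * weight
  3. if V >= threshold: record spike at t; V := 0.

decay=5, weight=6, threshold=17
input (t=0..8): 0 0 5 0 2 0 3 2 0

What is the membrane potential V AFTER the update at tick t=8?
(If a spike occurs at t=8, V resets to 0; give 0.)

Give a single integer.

Answer: 6

Derivation:
t=0: input=0 -> V=0
t=1: input=0 -> V=0
t=2: input=5 -> V=0 FIRE
t=3: input=0 -> V=0
t=4: input=2 -> V=12
t=5: input=0 -> V=6
t=6: input=3 -> V=0 FIRE
t=7: input=2 -> V=12
t=8: input=0 -> V=6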